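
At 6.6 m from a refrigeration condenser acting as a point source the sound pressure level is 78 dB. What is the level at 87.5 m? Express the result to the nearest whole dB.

Point-source attenuation: ΔL = 20·log₁₀(r₂/r₁) = 20·log₁₀(87.5/6.6) = 22.449 dB.
L₂ = 78 − 20·log₁₀(87.5/6.6) = 78 − 22.449 = 55.55 dB.

56 dB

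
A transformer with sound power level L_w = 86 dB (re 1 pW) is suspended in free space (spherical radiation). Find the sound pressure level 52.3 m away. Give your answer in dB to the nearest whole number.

L_p = L_w − 10·log₁₀(4π·r²) with r = 52.3 m.
4π·r² = 3.437e+04 m², 10·log₁₀ of that is 45.362 dB.
L_p = 86 − 45.362 = 40.64 dB.

41 dB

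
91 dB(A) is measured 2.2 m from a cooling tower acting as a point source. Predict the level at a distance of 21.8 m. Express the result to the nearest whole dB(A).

71 dB(A)

Spherical spreading from a point source gives a 20·log₁₀(r₂/r₁) drop.
L₂ = 91 − 20·log₁₀(21.8/2.2) = 91 − 19.921 = 71.08 dB(A).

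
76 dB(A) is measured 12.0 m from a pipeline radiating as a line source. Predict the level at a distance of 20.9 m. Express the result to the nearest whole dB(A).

74 dB(A)

For a line source, L₂ = L₁ − 10·log₁₀(r₂/r₁).
L₂ = 76 − 10·log₁₀(20.9/12.0) = 76 − 2.410 = 73.59 dB(A).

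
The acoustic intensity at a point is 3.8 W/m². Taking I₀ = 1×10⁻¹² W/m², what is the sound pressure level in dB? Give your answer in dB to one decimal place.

125.8 dB

Dividing by I₀ shifts the exponent by 12: I/I₀ = 3.8×10^12.
L = 10·(0.5798 + 12) = 125.80 dB.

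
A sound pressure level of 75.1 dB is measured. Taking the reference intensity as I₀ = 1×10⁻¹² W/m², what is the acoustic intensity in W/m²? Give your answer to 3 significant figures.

L = 10·log₁₀(I/I₀) ⇒ I = I₀·10^(L/10) = 10⁻¹² × 10^7.51.

3.24e-05 W/m²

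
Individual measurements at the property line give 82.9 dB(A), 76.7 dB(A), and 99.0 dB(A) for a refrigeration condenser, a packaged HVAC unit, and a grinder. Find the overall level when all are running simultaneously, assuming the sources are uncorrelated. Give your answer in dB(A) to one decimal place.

99.1 dB(A)

For uncorrelated sources the intensities add, so convert each level to linear form, sum, and take 10·log₁₀ of the total.
Σ 10^(L/10) = 10^(82.9/10) + 10^(76.7/10) + 10^(99.0/10) = 8.185e+09.
L_total = 10·log₁₀(8.185e+09) = 99.13 dB(A).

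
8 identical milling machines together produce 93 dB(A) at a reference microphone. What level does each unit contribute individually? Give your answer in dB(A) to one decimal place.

Dividing the total intensity by 8 lowers the level by 10·log₁₀ 8 = 9.031 dB: L₁ = 93 − 9.031.

84.0 dB(A)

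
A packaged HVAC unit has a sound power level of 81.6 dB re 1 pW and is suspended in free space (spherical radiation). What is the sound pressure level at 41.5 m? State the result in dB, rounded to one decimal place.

The power spreads over a sphere of area 4π·r², so L_p = L_w − 10·log₁₀(4π·r²).
4π·r² = 2.164e+04 m², 10·log₁₀ of that is 43.353 dB.
L_p = 81.6 − 43.353 = 38.25 dB.

38.2 dB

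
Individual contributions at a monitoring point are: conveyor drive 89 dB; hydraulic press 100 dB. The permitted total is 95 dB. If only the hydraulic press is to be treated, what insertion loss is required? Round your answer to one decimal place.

6.3 dB

The untreated sources together contribute 10^(89/10) = 7.943e+08, i.e. 89.00 dB.
The limit corresponds to 10^(95/10) = 3.162e+09; subtracting the fixed part leaves 2.368e+09 for the hydraulic press, i.e. 93.74 dB.
So the hydraulic press must be reduced from 100 to 93.74 dB: IL = 6.26 dB.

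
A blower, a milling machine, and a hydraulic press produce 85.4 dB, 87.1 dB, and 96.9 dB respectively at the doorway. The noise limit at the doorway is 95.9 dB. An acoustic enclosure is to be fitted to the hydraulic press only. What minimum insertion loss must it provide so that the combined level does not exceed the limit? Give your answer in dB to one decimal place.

Everything except the hydraulic press sums to 10^(85.4/10) + 10^(87.1/10) = 8.596e+08 in linear terms, 89.34 dB.
To meet 95.9 dB overall, the treated hydraulic press may contribute at most 10^(95.9/10) − 8.596e+08 = 3.031e+09, i.e. 94.82 dB.
So the hydraulic press must be reduced from 96.9 to 94.82 dB: IL = 2.08 dB.

2.1 dB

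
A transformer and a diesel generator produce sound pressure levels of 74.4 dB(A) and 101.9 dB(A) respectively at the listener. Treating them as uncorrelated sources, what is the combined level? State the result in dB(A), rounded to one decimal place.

Incoherent sources combine by intensity addition: L_total = 10·log₁₀(Σ 10^(L_i/10)).
Σ 10^(L/10) = 10^(74.4/10) + 10^(101.9/10) = 1.552e+10.
L_total = 10·log₁₀(1.552e+10) = 101.91 dB(A).

101.9 dB(A)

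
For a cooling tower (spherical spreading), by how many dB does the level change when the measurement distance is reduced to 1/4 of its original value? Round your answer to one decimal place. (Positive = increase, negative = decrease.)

With spherical spreading the level changes by −20·log₁₀(r₂/r₁).
ΔL = −20·log₁₀(0.25) = +12.04 dB.

+12.0 dB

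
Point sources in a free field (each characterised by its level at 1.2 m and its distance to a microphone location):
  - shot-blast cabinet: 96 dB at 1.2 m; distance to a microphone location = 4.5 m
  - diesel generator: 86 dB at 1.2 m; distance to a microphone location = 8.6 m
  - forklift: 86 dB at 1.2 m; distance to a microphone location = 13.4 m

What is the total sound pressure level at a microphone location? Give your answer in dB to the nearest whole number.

85 dB

Propagate each source to the receiver with L = L_ref − 20·log₁₀(r/r_ref), then add intensities.
shot-blast cabinet: 96 − 20·log₁₀(4.5/1.2) = 96 − 11.48 = 84.52 dB.
diesel generator: 86 − 20·log₁₀(8.6/1.2) = 86 − 17.11 = 68.89 dB.
forklift: 86 − 20·log₁₀(13.4/1.2) = 86 − 20.96 = 65.04 dB.
Σ 10^(L/10) = 2.940e+08 → L_total = 10·log₁₀(2.940e+08) = 84.68 dB.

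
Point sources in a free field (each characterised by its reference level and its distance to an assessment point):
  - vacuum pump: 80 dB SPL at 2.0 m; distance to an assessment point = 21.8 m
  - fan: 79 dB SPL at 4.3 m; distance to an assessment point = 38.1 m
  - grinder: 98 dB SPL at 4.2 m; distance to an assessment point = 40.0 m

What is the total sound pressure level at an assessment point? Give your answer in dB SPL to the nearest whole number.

Apply inverse-square spreading to bring every level to the receiver, then sum 10^(L/10).
vacuum pump: 80 − 20·log₁₀(21.8/2.0) = 80 − 20.75 = 59.25 dB SPL.
fan: 79 − 20·log₁₀(38.1/4.3) = 79 − 18.95 = 60.05 dB SPL.
grinder: 98 − 20·log₁₀(40.0/4.2) = 98 − 19.58 = 78.42 dB SPL.
Σ 10^(L/10) = 7.142e+07 → L_total = 10·log₁₀(7.142e+07) = 78.54 dB SPL.

79 dB SPL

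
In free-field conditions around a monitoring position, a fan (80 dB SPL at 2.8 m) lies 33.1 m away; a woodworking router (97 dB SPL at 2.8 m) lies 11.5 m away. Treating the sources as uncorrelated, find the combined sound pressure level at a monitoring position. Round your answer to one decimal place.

Apply inverse-square spreading to bring every level to the receiver, then sum 10^(L/10).
fan: 80 − 20·log₁₀(33.1/2.8) = 80 − 21.45 = 58.55 dB SPL.
woodworking router: 97 − 20·log₁₀(11.5/2.8) = 97 − 12.27 = 84.73 dB SPL.
Σ 10^(L/10) = 2.978e+08 → L_total = 10·log₁₀(2.978e+08) = 84.74 dB SPL.

84.7 dB SPL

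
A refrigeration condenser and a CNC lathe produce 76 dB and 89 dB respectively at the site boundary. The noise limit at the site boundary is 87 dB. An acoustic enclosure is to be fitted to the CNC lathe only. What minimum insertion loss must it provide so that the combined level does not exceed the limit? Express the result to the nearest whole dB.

The untreated sources together contribute 10^(76/10) = 3.981e+07, i.e. 76.00 dB.
The limit corresponds to 10^(87/10) = 5.012e+08; subtracting the fixed part leaves 4.614e+08 for the CNC lathe, i.e. 86.64 dB.
So the CNC lathe must be reduced from 89 to 86.64 dB: IL = 2.36 dB.

2 dB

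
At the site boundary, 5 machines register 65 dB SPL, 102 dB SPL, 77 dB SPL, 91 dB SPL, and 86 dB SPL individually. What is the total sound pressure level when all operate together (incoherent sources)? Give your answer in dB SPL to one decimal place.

Incoherent sources combine by intensity addition: L_total = 10·log₁₀(Σ 10^(L_i/10)).
Σ 10^(L/10) = 10^(65/10) + 10^(102/10) + 10^(77/10) + 10^(91/10) + 10^(86/10) = 1.756e+10.
L_total = 10·log₁₀(1.756e+10) = 102.45 dB SPL.

102.4 dB SPL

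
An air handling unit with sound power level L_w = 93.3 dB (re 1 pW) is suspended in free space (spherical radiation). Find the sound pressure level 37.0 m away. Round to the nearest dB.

The power spreads over a sphere of area 4π·r², so L_p = L_w − 10·log₁₀(4π·r²).
4π·r² = 1.72e+04 m², 10·log₁₀ of that is 42.356 dB.
L_p = 93.3 − 42.356 = 50.94 dB.

51 dB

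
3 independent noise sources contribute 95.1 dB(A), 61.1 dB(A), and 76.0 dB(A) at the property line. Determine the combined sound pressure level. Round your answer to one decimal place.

95.2 dB(A)

Incoherent sources combine by intensity addition: L_total = 10·log₁₀(Σ 10^(L_i/10)).
Σ 10^(L/10) = 10^(95.1/10) + 10^(61.1/10) + 10^(76.0/10) = 3.277e+09.
L_total = 10·log₁₀(3.277e+09) = 95.15 dB(A).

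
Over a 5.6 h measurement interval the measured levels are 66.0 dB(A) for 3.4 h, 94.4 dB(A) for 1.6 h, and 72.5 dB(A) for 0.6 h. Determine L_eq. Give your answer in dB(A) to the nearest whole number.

Weight each interval's intensity by its duration and average over T = 5.6 h:
Σ tᵢ·10^(Lᵢ/10) = 3.4·10^(66.0/10) + 1.6·10^(94.4/10) + 0.6·10^(72.5/10) = 4.431e+09.
L_eq = 10·log₁₀(4.431e+09/5.6) = 88.98 dB(A).

89 dB(A)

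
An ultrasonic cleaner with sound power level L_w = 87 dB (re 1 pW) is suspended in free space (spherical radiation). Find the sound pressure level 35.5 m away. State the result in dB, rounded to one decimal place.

The power spreads over a sphere of area 4π·r², so L_p = L_w − 10·log₁₀(4π·r²).
4π·r² = 1.584e+04 m², 10·log₁₀ of that is 41.997 dB.
L_p = 87 − 41.997 = 45.00 dB.

45.0 dB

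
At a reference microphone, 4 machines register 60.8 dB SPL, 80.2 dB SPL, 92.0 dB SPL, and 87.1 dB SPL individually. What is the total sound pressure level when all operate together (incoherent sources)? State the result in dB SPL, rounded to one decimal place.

For uncorrelated sources the intensities add, so convert each level to linear form, sum, and take 10·log₁₀ of the total.
Σ 10^(L/10) = 10^(60.8/10) + 10^(80.2/10) + 10^(92.0/10) + 10^(87.1/10) = 2.204e+09.
L_total = 10·log₁₀(2.204e+09) = 93.43 dB SPL.

93.4 dB SPL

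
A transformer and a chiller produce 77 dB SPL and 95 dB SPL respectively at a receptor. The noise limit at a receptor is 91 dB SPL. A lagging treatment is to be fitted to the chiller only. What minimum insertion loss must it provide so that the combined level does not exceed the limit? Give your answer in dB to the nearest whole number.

Everything except the chiller sums to 10^(77/10) = 5.012e+07 in linear terms, 77.00 dB SPL.
The limit corresponds to 10^(91/10) = 1.259e+09; subtracting the fixed part leaves 1.209e+09 for the chiller, i.e. 90.82 dB SPL.
Required insertion loss = 95 − 90.82 = 4.18 dB.

4 dB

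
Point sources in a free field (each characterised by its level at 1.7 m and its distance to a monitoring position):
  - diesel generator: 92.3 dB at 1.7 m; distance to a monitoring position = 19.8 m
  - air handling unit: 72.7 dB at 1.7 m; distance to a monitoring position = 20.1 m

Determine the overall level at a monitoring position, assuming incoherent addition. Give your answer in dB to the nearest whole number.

71 dB

Propagate each source to the receiver with L = L_ref − 20·log₁₀(r/r_ref), then add intensities.
diesel generator: 92.3 − 20·log₁₀(19.8/1.7) = 92.3 − 21.32 = 70.98 dB.
air handling unit: 72.7 − 20·log₁₀(20.1/1.7) = 72.7 − 21.45 = 51.25 dB.
Σ 10^(L/10) = 1.265e+07 → L_total = 10·log₁₀(1.265e+07) = 71.02 dB.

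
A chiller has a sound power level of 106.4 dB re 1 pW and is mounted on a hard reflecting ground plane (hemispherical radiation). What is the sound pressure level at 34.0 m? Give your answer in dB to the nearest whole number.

68 dB

Free-field hemispherical radiation: L_p = L_w − 10·log₁₀(2π·r²), r = 34.0 m.
2π·r² = 7263 m², 10·log₁₀ of that is 38.611 dB.
L_p = 106.4 − 38.611 = 67.79 dB.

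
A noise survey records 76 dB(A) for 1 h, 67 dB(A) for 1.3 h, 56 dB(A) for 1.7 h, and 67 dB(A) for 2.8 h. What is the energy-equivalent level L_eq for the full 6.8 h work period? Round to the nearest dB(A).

70 dB(A)

Weight each interval's intensity by its duration and average over T = 6.8 h:
Σ tᵢ·10^(Lᵢ/10) = 1·10^(76/10) + 1.3·10^(67/10) + 1.7·10^(56/10) + 2.8·10^(67/10) = 6.104e+07.
L_eq = 10·log₁₀(6.104e+07/6.8) = 69.53 dB(A).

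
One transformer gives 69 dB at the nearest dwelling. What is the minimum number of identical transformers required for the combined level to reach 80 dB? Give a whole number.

13

Need L₁ + 10·log₁₀ N ≥ 80, i.e. log₁₀ N ≥ 1.10.
N ≥ 10^(11.0/10) = 12.589, so N = 13.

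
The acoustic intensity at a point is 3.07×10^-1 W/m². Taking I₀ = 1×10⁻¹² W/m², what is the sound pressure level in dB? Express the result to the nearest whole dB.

Dividing by I₀ shifts the exponent by 12: I/I₀ = 3.07×10^11.
L = 10·(0.4871 + 11) = 114.87 dB.

115 dB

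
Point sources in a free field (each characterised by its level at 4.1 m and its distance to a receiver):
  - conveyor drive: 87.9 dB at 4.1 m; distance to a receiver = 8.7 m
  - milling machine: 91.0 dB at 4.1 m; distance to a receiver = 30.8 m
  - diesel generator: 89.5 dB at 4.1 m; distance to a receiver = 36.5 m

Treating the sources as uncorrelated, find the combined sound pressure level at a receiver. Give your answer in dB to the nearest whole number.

82 dB

Apply inverse-square spreading to bring every level to the receiver, then sum 10^(L/10).
conveyor drive: 87.9 − 20·log₁₀(8.7/4.1) = 87.9 − 6.53 = 81.37 dB.
milling machine: 91.0 − 20·log₁₀(30.8/4.1) = 91.0 − 17.52 = 73.48 dB.
diesel generator: 89.5 − 20·log₁₀(36.5/4.1) = 89.5 − 18.99 = 70.51 dB.
Σ 10^(L/10) = 1.705e+08 → L_total = 10·log₁₀(1.705e+08) = 82.32 dB.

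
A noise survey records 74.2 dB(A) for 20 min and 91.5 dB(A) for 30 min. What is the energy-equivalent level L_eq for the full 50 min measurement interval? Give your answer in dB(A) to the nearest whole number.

L_eq = 10·log₁₀[(1/T)·Σ tᵢ·10^(Lᵢ/10)] with T = 50 min.
Σ tᵢ·10^(Lᵢ/10) = 20·10^(74.2/10) + 30·10^(91.5/10) = 4.290e+10.
L_eq = 10·log₁₀(4.290e+10/50) = 89.34 dB(A).

89 dB(A)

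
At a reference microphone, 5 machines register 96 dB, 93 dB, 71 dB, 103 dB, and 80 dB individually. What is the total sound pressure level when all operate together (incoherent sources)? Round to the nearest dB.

104 dB

Incoherent sources combine by intensity addition: L_total = 10·log₁₀(Σ 10^(L_i/10)).
Σ 10^(L/10) = 10^(96/10) + 10^(93/10) + 10^(71/10) + 10^(103/10) + 10^(80/10) = 2.604e+10.
L_total = 10·log₁₀(2.604e+10) = 104.16 dB.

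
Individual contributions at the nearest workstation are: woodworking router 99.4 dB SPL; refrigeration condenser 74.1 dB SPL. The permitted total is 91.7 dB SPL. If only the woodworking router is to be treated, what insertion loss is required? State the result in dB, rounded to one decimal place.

7.8 dB

The untreated sources together contribute 10^(74.1/10) = 2.570e+07, i.e. 74.10 dB SPL.
To meet 91.7 dB SPL overall, the treated woodworking router may contribute at most 10^(91.7/10) − 2.570e+07 = 1.453e+09, i.e. 91.62 dB SPL.
Required insertion loss = 99.4 − 91.62 = 7.78 dB.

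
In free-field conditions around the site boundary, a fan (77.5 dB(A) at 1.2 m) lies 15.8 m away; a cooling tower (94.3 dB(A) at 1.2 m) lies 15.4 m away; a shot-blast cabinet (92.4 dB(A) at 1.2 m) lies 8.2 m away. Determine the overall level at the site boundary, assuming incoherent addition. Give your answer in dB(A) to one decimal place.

77.3 dB(A)

Apply inverse-square spreading to bring every level to the receiver, then sum 10^(L/10).
fan: 77.5 − 20·log₁₀(15.8/1.2) = 77.5 − 22.39 = 55.11 dB(A).
cooling tower: 94.3 − 20·log₁₀(15.4/1.2) = 94.3 − 22.17 = 72.13 dB(A).
shot-blast cabinet: 92.4 − 20·log₁₀(8.2/1.2) = 92.4 − 16.69 = 75.71 dB(A).
Σ 10^(L/10) = 5.388e+07 → L_total = 10·log₁₀(5.388e+07) = 77.31 dB(A).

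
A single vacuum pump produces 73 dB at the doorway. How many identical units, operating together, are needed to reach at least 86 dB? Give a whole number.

20

The shortfall is 86 − 73 = 13.0 dB, and N units add 10·log₁₀ N, so need 10·log₁₀ N ≥ 13.0.
N ≥ 10^(13.0/10) = 19.953, so N = 20.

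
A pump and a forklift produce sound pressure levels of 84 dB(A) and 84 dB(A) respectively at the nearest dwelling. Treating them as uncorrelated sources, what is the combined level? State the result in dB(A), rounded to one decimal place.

Incoherent sources combine by intensity addition: L_total = 10·log₁₀(Σ 10^(L_i/10)).
Σ 10^(L/10) = 10^(84/10) + 10^(84/10) = 5.024e+08.
L_total = 10·log₁₀(5.024e+08) = 87.01 dB(A).

87.0 dB(A)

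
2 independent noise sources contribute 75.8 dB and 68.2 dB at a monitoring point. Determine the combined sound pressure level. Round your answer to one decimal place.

76.5 dB

For uncorrelated sources the intensities add, so convert each level to linear form, sum, and take 10·log₁₀ of the total.
Σ 10^(L/10) = 10^(75.8/10) + 10^(68.2/10) = 4.463e+07.
L_total = 10·log₁₀(4.463e+07) = 76.50 dB.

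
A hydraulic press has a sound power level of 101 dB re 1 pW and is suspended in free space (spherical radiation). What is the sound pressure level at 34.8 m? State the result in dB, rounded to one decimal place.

59.2 dB

L_p = L_w − 10·log₁₀(4π·r²) with r = 34.8 m.
4π·r² = 1.522e+04 m², 10·log₁₀ of that is 41.824 dB.
L_p = 101 − 41.824 = 59.18 dB.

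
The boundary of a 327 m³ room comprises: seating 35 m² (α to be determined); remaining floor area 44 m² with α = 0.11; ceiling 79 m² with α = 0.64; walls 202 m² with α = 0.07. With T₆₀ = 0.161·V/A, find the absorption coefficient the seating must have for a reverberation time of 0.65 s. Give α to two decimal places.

0.33

A = 0.161·V/T₆₀ = 0.161·327/0.65 = 81.00 m² sabins.
Absorption from the other surfaces = 44·0.11 + 79·0.64 + 202·0.07 = 69.54 m², so the seating must supply 11.46 m² over 35 m².
α = 11.46/35 = 0.327.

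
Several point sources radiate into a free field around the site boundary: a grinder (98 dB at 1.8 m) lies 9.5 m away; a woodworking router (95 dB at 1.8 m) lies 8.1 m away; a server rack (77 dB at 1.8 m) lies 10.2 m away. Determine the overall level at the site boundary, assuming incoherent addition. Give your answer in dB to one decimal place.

85.8 dB

First find each source's level at the receiver (point-source: −20·log₁₀(r/r_ref)), then combine on an intensity basis.
grinder: 98 − 20·log₁₀(9.5/1.8) = 98 − 14.45 = 83.55 dB.
woodworking router: 95 − 20·log₁₀(8.1/1.8) = 95 − 13.06 = 81.94 dB.
server rack: 77 − 20·log₁₀(10.2/1.8) = 77 − 15.07 = 61.93 dB.
Σ 10^(L/10) = 3.842e+08 → L_total = 10·log₁₀(3.842e+08) = 85.85 dB.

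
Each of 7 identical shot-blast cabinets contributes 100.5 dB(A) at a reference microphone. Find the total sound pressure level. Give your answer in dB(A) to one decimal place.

N identical incoherent sources raise the level by 10·log₁₀ N.
L_total = 100.5 + 10·log₁₀(7) = 100.5 + 8.451 = 108.95 dB(A).

109.0 dB(A)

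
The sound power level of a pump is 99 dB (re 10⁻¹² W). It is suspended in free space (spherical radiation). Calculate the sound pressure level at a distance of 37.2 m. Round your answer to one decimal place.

56.6 dB

Free-field spherical radiation: L_p = L_w − 10·log₁₀(4π·r²), r = 37.2 m.
4π·r² = 1.739e+04 m², 10·log₁₀ of that is 42.403 dB.
L_p = 99 − 42.403 = 56.60 dB.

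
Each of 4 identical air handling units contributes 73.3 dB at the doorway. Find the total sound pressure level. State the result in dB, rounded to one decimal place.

79.3 dB

N identical incoherent sources raise the level by 10·log₁₀ N.
L_total = 73.3 + 10·log₁₀(4) = 73.3 + 6.021 = 79.32 dB.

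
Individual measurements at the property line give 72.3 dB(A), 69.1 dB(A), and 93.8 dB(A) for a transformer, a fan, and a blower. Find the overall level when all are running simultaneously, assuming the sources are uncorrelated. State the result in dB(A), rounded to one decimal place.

For uncorrelated sources the intensities add, so convert each level to linear form, sum, and take 10·log₁₀ of the total.
Σ 10^(L/10) = 10^(72.3/10) + 10^(69.1/10) + 10^(93.8/10) = 2.424e+09.
L_total = 10·log₁₀(2.424e+09) = 93.85 dB(A).

93.8 dB(A)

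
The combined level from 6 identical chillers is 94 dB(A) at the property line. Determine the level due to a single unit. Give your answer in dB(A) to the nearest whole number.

86 dB(A)

For N identical incoherent sources L_total = L₁ + 10·log₁₀ N, so L₁ = 94 − 10·log₁₀(6) = 94 − 7.782.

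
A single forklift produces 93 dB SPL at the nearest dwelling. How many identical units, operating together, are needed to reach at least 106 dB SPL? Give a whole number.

20

The shortfall is 106 − 93 = 13.0 dB, and N units add 10·log₁₀ N, so need 10·log₁₀ N ≥ 13.0.
N ≥ 10^(13.0/10) = 19.953, so N = 20.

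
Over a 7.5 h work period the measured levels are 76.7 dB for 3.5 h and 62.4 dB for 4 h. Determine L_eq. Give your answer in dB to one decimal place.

73.6 dB

The energy average is taken in the linear domain: L_eq = 10·log₁₀[(Σ tᵢ·10^(Lᵢ/10))/T], T = 7.5 h.
Σ tᵢ·10^(Lᵢ/10) = 3.5·10^(76.7/10) + 4·10^(62.4/10) = 1.707e+08.
L_eq = 10·log₁₀(1.707e+08/7.5) = 73.57 dB.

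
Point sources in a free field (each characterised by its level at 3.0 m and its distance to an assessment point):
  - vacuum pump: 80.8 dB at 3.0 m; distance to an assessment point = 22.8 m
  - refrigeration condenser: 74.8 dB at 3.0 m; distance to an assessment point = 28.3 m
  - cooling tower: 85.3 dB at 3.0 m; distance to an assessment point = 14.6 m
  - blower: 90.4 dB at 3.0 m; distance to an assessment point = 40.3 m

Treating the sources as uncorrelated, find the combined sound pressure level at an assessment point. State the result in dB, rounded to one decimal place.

Apply inverse-square spreading to bring every level to the receiver, then sum 10^(L/10).
vacuum pump: 80.8 − 20·log₁₀(22.8/3.0) = 80.8 − 17.62 = 63.18 dB.
refrigeration condenser: 74.8 − 20·log₁₀(28.3/3.0) = 74.8 − 19.49 = 55.31 dB.
cooling tower: 85.3 − 20·log₁₀(14.6/3.0) = 85.3 − 13.74 = 71.56 dB.
blower: 90.4 − 20·log₁₀(40.3/3.0) = 90.4 − 22.56 = 67.84 dB.
Σ 10^(L/10) = 2.280e+07 → L_total = 10·log₁₀(2.280e+07) = 73.58 dB.

73.6 dB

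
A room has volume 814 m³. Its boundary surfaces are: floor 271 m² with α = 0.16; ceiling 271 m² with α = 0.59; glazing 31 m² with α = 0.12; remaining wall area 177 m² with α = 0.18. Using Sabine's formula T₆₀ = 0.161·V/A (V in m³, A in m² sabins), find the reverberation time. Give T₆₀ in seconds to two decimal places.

Total absorption A = 271·0.16 + 271·0.59 + 31·0.12 + 177·0.18 = 238.83 m² sabins.
T₆₀ = 0.161·V/A = 0.161·814/238.83 = 0.549 s.

0.55 s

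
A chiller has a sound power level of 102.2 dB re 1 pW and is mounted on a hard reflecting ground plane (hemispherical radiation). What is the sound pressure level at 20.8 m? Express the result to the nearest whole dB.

The power spreads over a hemisphere of area 2π·r², so L_p = L_w − 10·log₁₀(2π·r²).
2π·r² = 2718 m², 10·log₁₀ of that is 34.343 dB.
L_p = 102.2 − 34.343 = 67.86 dB.

68 dB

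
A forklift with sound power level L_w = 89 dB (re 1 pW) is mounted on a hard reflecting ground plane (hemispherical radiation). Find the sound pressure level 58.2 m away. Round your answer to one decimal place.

The power spreads over a hemisphere of area 2π·r², so L_p = L_w − 10·log₁₀(2π·r²).
2π·r² = 2.128e+04 m², 10·log₁₀ of that is 43.280 dB.
L_p = 89 − 43.280 = 45.72 dB.

45.7 dB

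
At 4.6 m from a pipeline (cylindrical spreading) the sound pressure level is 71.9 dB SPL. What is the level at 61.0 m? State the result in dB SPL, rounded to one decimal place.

60.7 dB SPL

Cylindrical spreading from a line source gives a 10·log₁₀(r₂/r₁) drop.
L₂ = 71.9 − 10·log₁₀(61.0/4.6) = 71.9 − 11.226 = 60.67 dB SPL.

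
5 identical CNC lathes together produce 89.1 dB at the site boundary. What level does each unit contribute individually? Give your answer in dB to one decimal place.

82.1 dB

5 equal contributions raise the level by 10·log₁₀ 5 = 6.990 dB, so each unit alone gives 89.1 − 6.990.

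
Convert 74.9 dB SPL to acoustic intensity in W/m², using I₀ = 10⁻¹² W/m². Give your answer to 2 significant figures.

I = I₀·10^(L/10) = 10⁻¹² × 10^(74.9/10) = 10^(-4.510).

3.1e-05 W/m²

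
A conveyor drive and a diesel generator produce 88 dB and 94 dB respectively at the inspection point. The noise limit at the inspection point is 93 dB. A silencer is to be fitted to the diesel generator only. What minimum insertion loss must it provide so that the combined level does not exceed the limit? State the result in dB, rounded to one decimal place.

2.7 dB

The untreated sources together contribute 10^(88/10) = 6.310e+08, i.e. 88.00 dB.
The limit corresponds to 10^(93/10) = 1.995e+09; subtracting the fixed part leaves 1.364e+09 for the diesel generator, i.e. 91.35 dB.
Required insertion loss = 94 − 91.35 = 2.65 dB.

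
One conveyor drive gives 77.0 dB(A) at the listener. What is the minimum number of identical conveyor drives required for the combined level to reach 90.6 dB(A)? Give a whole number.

23

N identical sources give L₁ + 10·log₁₀ N, so require 10·log₁₀ N ≥ 90.6 − 77.0 = 13.6 dB.
N ≥ 10^(13.6/10) = 22.909, so N = 23.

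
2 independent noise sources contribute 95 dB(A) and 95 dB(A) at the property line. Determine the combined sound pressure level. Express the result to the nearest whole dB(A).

98 dB(A)

Incoherent sources combine by intensity addition: L_total = 10·log₁₀(Σ 10^(L_i/10)).
Σ 10^(L/10) = 10^(95/10) + 10^(95/10) = 6.325e+09.
L_total = 10·log₁₀(6.325e+09) = 98.01 dB(A).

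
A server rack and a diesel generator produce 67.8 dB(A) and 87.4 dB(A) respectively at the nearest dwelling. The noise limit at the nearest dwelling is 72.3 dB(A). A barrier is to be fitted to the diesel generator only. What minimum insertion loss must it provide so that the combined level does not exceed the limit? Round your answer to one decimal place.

Everything except the diesel generator sums to 10^(67.8/10) = 6.026e+06 in linear terms, 67.80 dB(A).
To meet 72.3 dB(A) overall, the treated diesel generator may contribute at most 10^(72.3/10) − 6.026e+06 = 1.096e+07, i.e. 70.40 dB(A).
So the diesel generator must be reduced from 87.4 to 70.40 dB(A): IL = 17.00 dB.

17.0 dB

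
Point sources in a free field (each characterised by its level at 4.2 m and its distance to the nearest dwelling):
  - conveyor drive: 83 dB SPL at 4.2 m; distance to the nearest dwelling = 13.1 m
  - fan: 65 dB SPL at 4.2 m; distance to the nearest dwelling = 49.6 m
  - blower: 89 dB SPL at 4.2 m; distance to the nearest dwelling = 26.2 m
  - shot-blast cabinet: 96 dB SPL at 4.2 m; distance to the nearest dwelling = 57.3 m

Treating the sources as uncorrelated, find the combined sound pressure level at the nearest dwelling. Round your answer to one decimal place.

77.9 dB SPL

Propagate each source to the receiver with L = L_ref − 20·log₁₀(r/r_ref), then add intensities.
conveyor drive: 83 − 20·log₁₀(13.1/4.2) = 83 − 9.88 = 73.12 dB SPL.
fan: 65 − 20·log₁₀(49.6/4.2) = 65 − 21.44 = 43.56 dB SPL.
blower: 89 − 20·log₁₀(26.2/4.2) = 89 − 15.90 = 73.10 dB SPL.
shot-blast cabinet: 96 − 20·log₁₀(57.3/4.2) = 96 − 22.70 = 73.30 dB SPL.
Σ 10^(L/10) = 6.233e+07 → L_total = 10·log₁₀(6.233e+07) = 77.95 dB SPL.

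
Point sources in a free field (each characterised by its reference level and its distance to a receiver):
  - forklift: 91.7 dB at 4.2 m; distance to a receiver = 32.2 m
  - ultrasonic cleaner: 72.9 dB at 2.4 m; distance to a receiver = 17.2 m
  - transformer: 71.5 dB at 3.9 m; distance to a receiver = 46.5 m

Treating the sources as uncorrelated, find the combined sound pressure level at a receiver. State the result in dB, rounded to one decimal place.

74.1 dB

Propagate each source to the receiver with L = L_ref − 20·log₁₀(r/r_ref), then add intensities.
forklift: 91.7 − 20·log₁₀(32.2/4.2) = 91.7 − 17.69 = 74.01 dB.
ultrasonic cleaner: 72.9 − 20·log₁₀(17.2/2.4) = 72.9 − 17.11 = 55.79 dB.
transformer: 71.5 − 20·log₁₀(46.5/3.9) = 71.5 − 21.53 = 49.97 dB.
Σ 10^(L/10) = 2.564e+07 → L_total = 10·log₁₀(2.564e+07) = 74.09 dB.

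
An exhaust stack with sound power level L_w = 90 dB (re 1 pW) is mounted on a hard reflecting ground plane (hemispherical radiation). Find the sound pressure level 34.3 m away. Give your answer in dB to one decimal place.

L_p = L_w − 10·log₁₀(2π·r²) with r = 34.3 m.
2π·r² = 7392 m², 10·log₁₀ of that is 38.688 dB.
L_p = 90 − 38.688 = 51.31 dB.

51.3 dB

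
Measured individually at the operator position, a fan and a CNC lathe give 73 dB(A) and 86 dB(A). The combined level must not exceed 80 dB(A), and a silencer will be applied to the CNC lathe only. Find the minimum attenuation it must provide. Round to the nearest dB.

Everything except the CNC lathe sums to 10^(73/10) = 1.995e+07 in linear terms, 73.00 dB(A).
The limit corresponds to 10^(80/10) = 1.000e+08; subtracting the fixed part leaves 8.005e+07 for the CNC lathe, i.e. 79.03 dB(A).
So the CNC lathe must be reduced from 86 to 79.03 dB(A): IL = 6.97 dB.

7 dB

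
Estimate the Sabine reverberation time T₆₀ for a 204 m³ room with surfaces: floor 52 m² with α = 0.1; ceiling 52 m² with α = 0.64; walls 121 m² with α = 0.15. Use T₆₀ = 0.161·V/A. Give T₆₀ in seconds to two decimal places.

0.58 s

A = Σ Sᵢαᵢ = 52·0.1 + 52·0.64 + 121·0.15 = 56.63 m².
T₆₀ = 0.161 × 204 / 56.63 = 0.580 s.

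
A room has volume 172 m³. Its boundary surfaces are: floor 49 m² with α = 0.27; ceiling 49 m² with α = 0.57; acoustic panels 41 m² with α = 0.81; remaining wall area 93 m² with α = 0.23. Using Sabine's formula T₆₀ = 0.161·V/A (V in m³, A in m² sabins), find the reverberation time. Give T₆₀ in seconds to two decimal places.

Total absorption A = 49·0.27 + 49·0.57 + 41·0.81 + 93·0.23 = 95.76 m² sabins.
T₆₀ = 0.161·V/A = 0.161·172/95.76 = 0.289 s.

0.29 s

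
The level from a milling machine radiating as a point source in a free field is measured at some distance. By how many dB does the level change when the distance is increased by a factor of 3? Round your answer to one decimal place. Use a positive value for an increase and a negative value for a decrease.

A point source loses 6 dB per doubling of distance; generally ΔL = −20·log₁₀(r₂/r₁).
ΔL = −20·log₁₀(3) = -9.54 dB.

-9.5 dB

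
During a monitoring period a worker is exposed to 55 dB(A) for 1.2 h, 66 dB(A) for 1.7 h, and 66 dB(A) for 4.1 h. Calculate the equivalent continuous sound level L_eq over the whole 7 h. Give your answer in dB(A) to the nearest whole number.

L_eq = 10·log₁₀[(1/T)·Σ tᵢ·10^(Lᵢ/10)] with T = 7 h.
Σ tᵢ·10^(Lᵢ/10) = 1.2·10^(55/10) + 1.7·10^(66/10) + 4.1·10^(66/10) = 2.347e+07.
L_eq = 10·log₁₀(2.347e+07/7) = 65.25 dB(A).

65 dB(A)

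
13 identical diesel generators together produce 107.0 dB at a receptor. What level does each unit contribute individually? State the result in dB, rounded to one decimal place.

13 equal contributions raise the level by 10·log₁₀ 13 = 11.139 dB, so each unit alone gives 107.0 − 11.139.

95.9 dB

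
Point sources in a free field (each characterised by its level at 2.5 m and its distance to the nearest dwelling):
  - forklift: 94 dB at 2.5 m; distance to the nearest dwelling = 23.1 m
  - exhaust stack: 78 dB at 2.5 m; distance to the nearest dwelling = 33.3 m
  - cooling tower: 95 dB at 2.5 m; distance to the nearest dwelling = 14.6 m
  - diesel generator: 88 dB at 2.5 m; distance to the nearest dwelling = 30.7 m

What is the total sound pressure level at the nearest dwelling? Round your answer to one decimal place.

First find each source's level at the receiver (point-source: −20·log₁₀(r/r_ref)), then combine on an intensity basis.
forklift: 94 − 20·log₁₀(23.1/2.5) = 94 − 19.31 = 74.69 dB.
exhaust stack: 78 − 20·log₁₀(33.3/2.5) = 78 − 22.49 = 55.51 dB.
cooling tower: 95 − 20·log₁₀(14.6/2.5) = 95 − 15.33 = 79.67 dB.
diesel generator: 88 − 20·log₁₀(30.7/2.5) = 88 − 21.78 = 66.22 dB.
Σ 10^(L/10) = 1.267e+08 → L_total = 10·log₁₀(1.267e+08) = 81.03 dB.

81.0 dB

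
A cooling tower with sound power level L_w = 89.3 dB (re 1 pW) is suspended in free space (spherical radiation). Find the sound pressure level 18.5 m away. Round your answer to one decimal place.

Free-field spherical radiation: L_p = L_w − 10·log₁₀(4π·r²), r = 18.5 m.
4π·r² = 4301 m², 10·log₁₀ of that is 36.336 dB.
L_p = 89.3 − 36.336 = 52.96 dB.

53.0 dB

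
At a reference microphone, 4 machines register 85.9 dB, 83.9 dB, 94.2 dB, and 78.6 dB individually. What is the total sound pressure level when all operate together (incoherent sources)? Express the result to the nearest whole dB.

95 dB

For uncorrelated sources the intensities add, so convert each level to linear form, sum, and take 10·log₁₀ of the total.
Σ 10^(L/10) = 10^(85.9/10) + 10^(83.9/10) + 10^(94.2/10) + 10^(78.6/10) = 3.337e+09.
L_total = 10·log₁₀(3.337e+09) = 95.23 dB.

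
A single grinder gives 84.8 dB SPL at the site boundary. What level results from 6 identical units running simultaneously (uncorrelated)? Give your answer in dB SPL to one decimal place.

92.6 dB SPL

N identical incoherent sources raise the level by 10·log₁₀ N.
L_total = 84.8 + 10·log₁₀(6) = 84.8 + 7.782 = 92.58 dB SPL.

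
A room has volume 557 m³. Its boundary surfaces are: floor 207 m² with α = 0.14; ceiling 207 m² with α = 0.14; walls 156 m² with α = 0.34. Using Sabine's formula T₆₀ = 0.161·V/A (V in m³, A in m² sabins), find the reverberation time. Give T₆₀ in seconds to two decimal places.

Total absorption A = 207·0.14 + 207·0.14 + 156·0.34 = 111.00 m² sabins.
T₆₀ = 0.161·V/A = 0.161·557/111.00 = 0.808 s.

0.81 s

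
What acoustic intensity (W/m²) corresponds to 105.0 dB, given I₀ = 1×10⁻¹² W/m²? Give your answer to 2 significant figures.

0.032 W/m²

I = I₀·10^(L/10) = 10⁻¹² × 10^(105.0/10) = 10^(-1.500).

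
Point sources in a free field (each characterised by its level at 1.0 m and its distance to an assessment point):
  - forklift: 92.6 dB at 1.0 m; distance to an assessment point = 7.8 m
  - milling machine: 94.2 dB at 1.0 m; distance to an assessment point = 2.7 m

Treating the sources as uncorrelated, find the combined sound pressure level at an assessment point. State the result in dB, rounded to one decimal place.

First find each source's level at the receiver (point-source: −20·log₁₀(r/r_ref)), then combine on an intensity basis.
forklift: 92.6 − 20·log₁₀(7.8/1.0) = 92.6 − 17.84 = 74.76 dB.
milling machine: 94.2 − 20·log₁₀(2.7/1.0) = 94.2 − 8.63 = 85.57 dB.
Σ 10^(L/10) = 3.907e+08 → L_total = 10·log₁₀(3.907e+08) = 85.92 dB.

85.9 dB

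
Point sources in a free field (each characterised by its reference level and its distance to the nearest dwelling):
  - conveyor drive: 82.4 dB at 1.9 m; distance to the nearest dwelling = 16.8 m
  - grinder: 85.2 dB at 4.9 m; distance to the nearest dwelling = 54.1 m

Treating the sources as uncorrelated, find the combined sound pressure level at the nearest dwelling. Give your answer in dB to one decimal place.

66.9 dB

Propagate each source to the receiver with L = L_ref − 20·log₁₀(r/r_ref), then add intensities.
conveyor drive: 82.4 − 20·log₁₀(16.8/1.9) = 82.4 − 18.93 = 63.47 dB.
grinder: 85.2 − 20·log₁₀(54.1/4.9) = 85.2 − 20.86 = 64.34 dB.
Σ 10^(L/10) = 4.939e+06 → L_total = 10·log₁₀(4.939e+06) = 66.94 dB.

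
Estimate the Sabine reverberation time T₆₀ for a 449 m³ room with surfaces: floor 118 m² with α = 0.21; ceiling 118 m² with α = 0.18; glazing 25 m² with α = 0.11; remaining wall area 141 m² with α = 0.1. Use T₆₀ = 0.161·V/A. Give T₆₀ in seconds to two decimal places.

A = Σ Sᵢαᵢ = 118·0.21 + 118·0.18 + 25·0.11 + 141·0.1 = 62.87 m².
T₆₀ = 0.161 × 449 / 62.87 = 1.150 s.

1.15 s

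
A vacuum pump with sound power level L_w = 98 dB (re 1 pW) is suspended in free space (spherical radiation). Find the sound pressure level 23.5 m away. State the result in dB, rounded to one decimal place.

Free-field spherical radiation: L_p = L_w − 10·log₁₀(4π·r²), r = 23.5 m.
4π·r² = 6940 m², 10·log₁₀ of that is 38.413 dB.
L_p = 98 − 38.413 = 59.59 dB.

59.6 dB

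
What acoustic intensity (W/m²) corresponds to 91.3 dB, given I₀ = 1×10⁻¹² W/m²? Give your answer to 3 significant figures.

0.00135 W/m²

I = I₀·10^(L/10) = 10⁻¹² × 10^(91.3/10) = 10^(-2.870).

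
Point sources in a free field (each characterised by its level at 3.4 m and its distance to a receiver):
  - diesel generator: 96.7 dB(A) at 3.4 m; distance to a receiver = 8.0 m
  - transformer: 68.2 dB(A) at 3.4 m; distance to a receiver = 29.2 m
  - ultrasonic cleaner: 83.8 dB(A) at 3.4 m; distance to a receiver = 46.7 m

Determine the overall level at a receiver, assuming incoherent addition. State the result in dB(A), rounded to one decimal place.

First find each source's level at the receiver (point-source: −20·log₁₀(r/r_ref)), then combine on an intensity basis.
diesel generator: 96.7 − 20·log₁₀(8.0/3.4) = 96.7 − 7.43 = 89.27 dB(A).
transformer: 68.2 − 20·log₁₀(29.2/3.4) = 68.2 − 18.68 = 49.52 dB(A).
ultrasonic cleaner: 83.8 − 20·log₁₀(46.7/3.4) = 83.8 − 22.76 = 61.04 dB(A).
Σ 10^(L/10) = 8.462e+08 → L_total = 10·log₁₀(8.462e+08) = 89.27 dB(A).

89.3 dB(A)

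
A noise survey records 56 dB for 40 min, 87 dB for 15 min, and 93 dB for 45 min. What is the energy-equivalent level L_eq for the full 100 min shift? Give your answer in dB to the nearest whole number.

Weight each interval's intensity by its duration and average over T = 100 min:
Σ tᵢ·10^(Lᵢ/10) = 40·10^(56/10) + 15·10^(87/10) + 45·10^(93/10) = 9.732e+10.
L_eq = 10·log₁₀(9.732e+10/100) = 89.88 dB.

90 dB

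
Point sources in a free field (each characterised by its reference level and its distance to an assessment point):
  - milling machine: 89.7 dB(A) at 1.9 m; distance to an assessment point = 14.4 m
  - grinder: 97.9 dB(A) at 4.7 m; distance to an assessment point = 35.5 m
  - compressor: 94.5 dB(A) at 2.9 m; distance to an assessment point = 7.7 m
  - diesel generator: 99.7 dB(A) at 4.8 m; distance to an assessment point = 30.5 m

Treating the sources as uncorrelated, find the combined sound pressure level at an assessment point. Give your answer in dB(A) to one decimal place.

88.8 dB(A)

First find each source's level at the receiver (point-source: −20·log₁₀(r/r_ref)), then combine on an intensity basis.
milling machine: 89.7 − 20·log₁₀(14.4/1.9) = 89.7 − 17.59 = 72.11 dB(A).
grinder: 97.9 − 20·log₁₀(35.5/4.7) = 97.9 − 17.56 = 80.34 dB(A).
compressor: 94.5 − 20·log₁₀(7.7/2.9) = 94.5 − 8.48 = 86.02 dB(A).
diesel generator: 99.7 − 20·log₁₀(30.5/4.8) = 99.7 − 16.06 = 83.64 dB(A).
Σ 10^(L/10) = 7.552e+08 → L_total = 10·log₁₀(7.552e+08) = 88.78 dB(A).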